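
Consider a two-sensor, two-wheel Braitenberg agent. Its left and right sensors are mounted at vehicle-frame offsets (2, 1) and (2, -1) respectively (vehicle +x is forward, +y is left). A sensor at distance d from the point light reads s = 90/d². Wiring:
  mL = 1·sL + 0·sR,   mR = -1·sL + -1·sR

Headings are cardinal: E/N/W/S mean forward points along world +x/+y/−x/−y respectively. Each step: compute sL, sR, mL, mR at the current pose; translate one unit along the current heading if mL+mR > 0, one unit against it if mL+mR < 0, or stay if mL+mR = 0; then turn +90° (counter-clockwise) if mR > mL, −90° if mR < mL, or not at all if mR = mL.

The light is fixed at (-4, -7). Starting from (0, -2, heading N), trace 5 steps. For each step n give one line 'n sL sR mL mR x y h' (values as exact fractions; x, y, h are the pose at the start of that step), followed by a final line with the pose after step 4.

0 45/29 45/37 45/29 -2970/1073 0 -2 N
1 90/61 2 90/61 -212/61 0 -3 E
2 9/2 45/4 9/2 -63/4 -1 -3 S
3 90/17 90/37 90/17 -4860/629 -1 -2 W
4 45/29 45/37 45/29 -2970/1073 0 -2 N
final 0 -3 E

n=0: pose=(0,-2,N); sL=45/29, sR=45/37; mL=45/29, mR=-2970/1073; mL+mR=-45/37 → advance -1; mR−mL=-4635/1073 → turn -1·90°
n=1: pose=(0,-3,E); sL=90/61, sR=2; mL=90/61, mR=-212/61; mL+mR=-2 → advance -1; mR−mL=-302/61 → turn -1·90°
n=2: pose=(-1,-3,S); sL=9/2, sR=45/4; mL=9/2, mR=-63/4; mL+mR=-45/4 → advance -1; mR−mL=-81/4 → turn -1·90°
n=3: pose=(-1,-2,W); sL=90/17, sR=90/37; mL=90/17, mR=-4860/629; mL+mR=-90/37 → advance -1; mR−mL=-8190/629 → turn -1·90°
n=4: pose=(0,-2,N); sL=45/29, sR=45/37; mL=45/29, mR=-2970/1073; mL+mR=-45/37 → advance -1; mR−mL=-4635/1073 → turn -1·90°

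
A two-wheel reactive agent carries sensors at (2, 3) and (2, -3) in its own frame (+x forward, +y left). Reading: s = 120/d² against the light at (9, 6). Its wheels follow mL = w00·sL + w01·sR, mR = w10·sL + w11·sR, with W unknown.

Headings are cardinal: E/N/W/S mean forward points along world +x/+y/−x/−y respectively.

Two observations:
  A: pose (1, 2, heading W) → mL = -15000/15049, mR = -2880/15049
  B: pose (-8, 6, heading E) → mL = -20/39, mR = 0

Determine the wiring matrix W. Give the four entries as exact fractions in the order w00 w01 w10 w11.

-1/2 -1/2 1/2 -1/2

obs A: pose=(1,2,W) → sL=120/149, sR=120/101, mL=-15000/15049, mR=-2880/15049
obs B: pose=(-8,6,E) → sL=20/39, sR=20/39, mL=-20/39, mR=0
sensor matrix S = [[120/149, 120/101], [20/39, 20/39]]; det S = -38400/195637
solve [mL_A; mL_B] = S·[w00; w01] and [mR_A; mR_B] = S·[w10; w11]:
  w00 = -1/2, w01 = -1/2, w10 = 1/2, w11 = -1/2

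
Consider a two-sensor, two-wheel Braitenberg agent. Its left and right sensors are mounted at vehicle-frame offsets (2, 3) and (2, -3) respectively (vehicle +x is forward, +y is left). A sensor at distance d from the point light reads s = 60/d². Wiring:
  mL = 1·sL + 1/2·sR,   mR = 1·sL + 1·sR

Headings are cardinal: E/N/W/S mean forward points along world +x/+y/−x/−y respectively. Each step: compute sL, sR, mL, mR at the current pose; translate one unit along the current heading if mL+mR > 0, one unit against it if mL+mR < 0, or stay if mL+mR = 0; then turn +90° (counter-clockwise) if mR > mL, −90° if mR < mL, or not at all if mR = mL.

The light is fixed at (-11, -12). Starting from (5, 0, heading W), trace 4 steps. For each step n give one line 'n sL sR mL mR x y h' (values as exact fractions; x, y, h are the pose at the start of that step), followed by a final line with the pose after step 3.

0 60/277 60/421 33570/116617 41880/116617 5 0 W
1 15/106 15/61 855/3233 2505/6466 4 0 S
2 12/97 60/353 7146/34241 10056/34241 4 -1 E
3 30/169 6/53 2097/8957 2604/8957 5 -1 N
final 5 0 W

n=0: pose=(5,0,W); sL=60/277, sR=60/421; mL=33570/116617, mR=41880/116617; mL+mR=75450/116617 → advance +1; mR−mL=30/421 → turn +1·90°
n=1: pose=(4,0,S); sL=15/106, sR=15/61; mL=855/3233, mR=2505/6466; mL+mR=4215/6466 → advance +1; mR−mL=15/122 → turn +1·90°
n=2: pose=(4,-1,E); sL=12/97, sR=60/353; mL=7146/34241, mR=10056/34241; mL+mR=17202/34241 → advance +1; mR−mL=30/353 → turn +1·90°
n=3: pose=(5,-1,N); sL=30/169, sR=6/53; mL=2097/8957, mR=2604/8957; mL+mR=4701/8957 → advance +1; mR−mL=3/53 → turn +1·90°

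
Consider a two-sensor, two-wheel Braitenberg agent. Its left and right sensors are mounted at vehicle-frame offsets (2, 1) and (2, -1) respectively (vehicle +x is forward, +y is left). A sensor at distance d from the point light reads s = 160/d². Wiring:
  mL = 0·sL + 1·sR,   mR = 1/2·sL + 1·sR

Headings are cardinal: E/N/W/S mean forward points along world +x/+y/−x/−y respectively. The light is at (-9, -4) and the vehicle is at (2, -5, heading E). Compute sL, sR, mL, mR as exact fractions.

left sensor world pos  = (4, -4); dL² = 169
right sensor world pos = (4, -6); dR² = 173
sL = 160/169 = 160/169
sR = 160/173 = 160/173
mL = 0·sL + 1·sR = 160/173
mR = 1/2·sL + 1·sR = 40880/29237

160/169 160/173 160/173 40880/29237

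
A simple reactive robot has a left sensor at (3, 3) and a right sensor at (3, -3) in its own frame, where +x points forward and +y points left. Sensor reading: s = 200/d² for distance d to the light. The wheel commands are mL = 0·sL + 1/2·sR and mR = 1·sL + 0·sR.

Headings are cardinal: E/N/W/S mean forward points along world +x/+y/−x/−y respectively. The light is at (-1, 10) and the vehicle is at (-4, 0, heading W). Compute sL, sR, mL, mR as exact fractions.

40/41 40/17 20/17 40/41

left sensor world pos  = (-7, -3); dL² = 205
right sensor world pos = (-7, 3); dR² = 85
sL = 200/205 = 40/41
sR = 200/85 = 40/17
mL = 0·sL + 1/2·sR = 20/17
mR = 1·sL + 0·sR = 40/41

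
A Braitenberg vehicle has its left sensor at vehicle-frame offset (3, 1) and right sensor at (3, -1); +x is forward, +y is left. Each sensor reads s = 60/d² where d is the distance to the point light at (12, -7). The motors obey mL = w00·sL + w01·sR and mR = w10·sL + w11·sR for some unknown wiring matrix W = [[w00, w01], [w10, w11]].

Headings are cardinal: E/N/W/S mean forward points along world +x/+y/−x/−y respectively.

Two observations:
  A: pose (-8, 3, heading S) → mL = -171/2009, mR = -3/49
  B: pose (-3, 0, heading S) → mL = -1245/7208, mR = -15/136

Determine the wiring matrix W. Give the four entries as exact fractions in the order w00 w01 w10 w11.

obs A: pose=(-8,3,S) → sL=6/41, sR=6/49, mL=-171/2009, mR=-3/49
obs B: pose=(-3,0,S) → sL=15/53, sR=15/68, mL=-1245/7208, mR=-15/136
sensor matrix S = [[6/41, 6/49], [15/53, 15/68]]; det S = -8595/3620218
solve [mL_A; mL_B] = S·[w00; w01] and [mR_A; mR_B] = S·[w10; w11]:
  w00 = -1, w01 = 1/2, w10 = 0, w11 = -1/2

-1 1/2 0 -1/2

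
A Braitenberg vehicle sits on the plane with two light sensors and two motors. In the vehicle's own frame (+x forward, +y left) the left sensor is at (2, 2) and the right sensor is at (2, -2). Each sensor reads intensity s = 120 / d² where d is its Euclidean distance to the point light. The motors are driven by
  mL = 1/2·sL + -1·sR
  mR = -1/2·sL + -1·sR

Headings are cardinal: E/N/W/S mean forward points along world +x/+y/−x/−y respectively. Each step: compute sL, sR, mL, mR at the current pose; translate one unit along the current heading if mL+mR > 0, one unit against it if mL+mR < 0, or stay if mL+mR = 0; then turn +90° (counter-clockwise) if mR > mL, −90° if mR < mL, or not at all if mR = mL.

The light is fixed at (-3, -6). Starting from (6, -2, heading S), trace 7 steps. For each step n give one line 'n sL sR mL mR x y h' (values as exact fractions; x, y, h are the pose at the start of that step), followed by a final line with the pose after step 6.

n=0: pose=(6,-2,S); sL=24/25, sR=120/53; mL=-2364/1325, mR=-3636/1325; mL+mR=-240/53 → advance -1; mR−mL=-24/25 → turn -1·90°
n=1: pose=(6,-1,W); sL=60/29, sR=60/49; mL=-270/1421, mR=-3210/1421; mL+mR=-120/49 → advance -1; mR−mL=-60/29 → turn -1·90°
n=2: pose=(7,-1,N); sL=120/113, sR=120/193; mL=-1980/21809, mR=-25140/21809; mL+mR=-240/193 → advance -1; mR−mL=-120/113 → turn -1·90°
n=3: pose=(7,-2,E); sL=2/3, sR=30/37; mL=-53/111, mR=-127/111; mL+mR=-60/37 → advance -1; mR−mL=-2/3 → turn -1·90°
n=4: pose=(6,-2,S); sL=24/25, sR=120/53; mL=-2364/1325, mR=-3636/1325; mL+mR=-240/53 → advance -1; mR−mL=-24/25 → turn -1·90°
n=5: pose=(6,-1,W); sL=60/29, sR=60/49; mL=-270/1421, mR=-3210/1421; mL+mR=-120/49 → advance -1; mR−mL=-60/29 → turn -1·90°
n=6: pose=(7,-1,N); sL=120/113, sR=120/193; mL=-1980/21809, mR=-25140/21809; mL+mR=-240/193 → advance -1; mR−mL=-120/113 → turn -1·90°

0 24/25 120/53 -2364/1325 -3636/1325 6 -2 S
1 60/29 60/49 -270/1421 -3210/1421 6 -1 W
2 120/113 120/193 -1980/21809 -25140/21809 7 -1 N
3 2/3 30/37 -53/111 -127/111 7 -2 E
4 24/25 120/53 -2364/1325 -3636/1325 6 -2 S
5 60/29 60/49 -270/1421 -3210/1421 6 -1 W
6 120/113 120/193 -1980/21809 -25140/21809 7 -1 N
final 7 -2 E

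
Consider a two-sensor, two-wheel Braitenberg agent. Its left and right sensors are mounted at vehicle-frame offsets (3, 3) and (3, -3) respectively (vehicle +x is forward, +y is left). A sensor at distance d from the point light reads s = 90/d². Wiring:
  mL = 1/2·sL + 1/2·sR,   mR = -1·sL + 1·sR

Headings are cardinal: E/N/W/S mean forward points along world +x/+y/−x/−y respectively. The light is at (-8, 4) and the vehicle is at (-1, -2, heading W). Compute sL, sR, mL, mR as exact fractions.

left sensor world pos  = (-4, -5); dL² = 97
right sensor world pos = (-4, 1); dR² = 25
sL = 90/97 = 90/97
sR = 90/25 = 18/5
mL = 1/2·sL + 1/2·sR = 1098/485
mR = -1·sL + 1·sR = 1296/485

90/97 18/5 1098/485 1296/485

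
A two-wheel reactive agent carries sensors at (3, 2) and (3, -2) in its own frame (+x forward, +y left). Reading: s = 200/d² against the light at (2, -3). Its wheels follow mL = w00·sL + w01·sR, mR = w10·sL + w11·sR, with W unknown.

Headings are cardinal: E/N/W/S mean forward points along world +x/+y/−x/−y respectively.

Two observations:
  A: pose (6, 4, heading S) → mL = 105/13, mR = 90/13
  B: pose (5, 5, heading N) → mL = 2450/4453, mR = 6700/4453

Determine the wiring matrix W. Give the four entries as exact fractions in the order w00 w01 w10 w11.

obs A: pose=(6,4,S) → sL=50/13, sR=10, mL=105/13, mR=90/13
obs B: pose=(5,5,N) → sL=100/61, sR=100/73, mL=2450/4453, mR=6700/4453
sensor matrix S = [[50/13, 10], [100/61, 100/73]]; det S = -644000/57889
solve [mL_A; mL_B] = S·[w00; w01] and [mR_A; mR_B] = S·[w10; w11]:
  w00 = -1/2, w01 = 1, w10 = 1/2, w11 = 1/2

-1/2 1 1/2 1/2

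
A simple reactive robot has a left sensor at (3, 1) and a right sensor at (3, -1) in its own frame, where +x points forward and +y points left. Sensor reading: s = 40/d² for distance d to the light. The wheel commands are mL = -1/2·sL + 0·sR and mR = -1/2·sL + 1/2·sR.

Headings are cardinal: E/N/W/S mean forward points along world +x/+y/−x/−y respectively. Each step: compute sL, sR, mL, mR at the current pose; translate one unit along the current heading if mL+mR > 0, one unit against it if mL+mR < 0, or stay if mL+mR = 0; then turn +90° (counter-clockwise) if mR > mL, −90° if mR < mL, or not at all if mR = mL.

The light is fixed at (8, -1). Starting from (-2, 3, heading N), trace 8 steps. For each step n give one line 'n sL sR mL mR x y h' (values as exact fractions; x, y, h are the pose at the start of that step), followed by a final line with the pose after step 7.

0 4/17 4/13 -2/17 8/221 -2 3 N
1 40/173 8/37 -20/173 -48/6401 -2 2 W
2 5/8 2/5 -5/16 -9/80 -1 2 S
3 40/61 8/9 -20/61 64/549 -1 3 E
4 4/17 4/13 -2/17 8/221 -2 3 N
5 40/173 8/37 -20/173 -48/6401 -2 2 W
6 5/8 2/5 -5/16 -9/80 -1 2 S
7 40/61 8/9 -20/61 64/549 -1 3 E
final -2 3 N

n=0: pose=(-2,3,N); sL=4/17, sR=4/13; mL=-2/17, mR=8/221; mL+mR=-18/221 → advance -1; mR−mL=2/13 → turn +1·90°
n=1: pose=(-2,2,W); sL=40/173, sR=8/37; mL=-20/173, mR=-48/6401; mL+mR=-788/6401 → advance -1; mR−mL=4/37 → turn +1·90°
n=2: pose=(-1,2,S); sL=5/8, sR=2/5; mL=-5/16, mR=-9/80; mL+mR=-17/40 → advance -1; mR−mL=1/5 → turn +1·90°
n=3: pose=(-1,3,E); sL=40/61, sR=8/9; mL=-20/61, mR=64/549; mL+mR=-116/549 → advance -1; mR−mL=4/9 → turn +1·90°
n=4: pose=(-2,3,N); sL=4/17, sR=4/13; mL=-2/17, mR=8/221; mL+mR=-18/221 → advance -1; mR−mL=2/13 → turn +1·90°
n=5: pose=(-2,2,W); sL=40/173, sR=8/37; mL=-20/173, mR=-48/6401; mL+mR=-788/6401 → advance -1; mR−mL=4/37 → turn +1·90°
n=6: pose=(-1,2,S); sL=5/8, sR=2/5; mL=-5/16, mR=-9/80; mL+mR=-17/40 → advance -1; mR−mL=1/5 → turn +1·90°
n=7: pose=(-1,3,E); sL=40/61, sR=8/9; mL=-20/61, mR=64/549; mL+mR=-116/549 → advance -1; mR−mL=4/9 → turn +1·90°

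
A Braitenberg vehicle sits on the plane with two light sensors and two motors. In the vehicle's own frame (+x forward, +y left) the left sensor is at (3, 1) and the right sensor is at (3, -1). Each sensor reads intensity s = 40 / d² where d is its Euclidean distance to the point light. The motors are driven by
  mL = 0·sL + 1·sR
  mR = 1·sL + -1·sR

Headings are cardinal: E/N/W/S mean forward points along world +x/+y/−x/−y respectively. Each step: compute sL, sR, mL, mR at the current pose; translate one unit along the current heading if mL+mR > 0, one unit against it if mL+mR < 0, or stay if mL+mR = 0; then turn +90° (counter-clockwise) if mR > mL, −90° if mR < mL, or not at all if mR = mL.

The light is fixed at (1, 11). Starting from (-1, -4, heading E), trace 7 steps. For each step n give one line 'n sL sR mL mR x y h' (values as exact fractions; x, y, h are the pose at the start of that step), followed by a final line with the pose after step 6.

0 40/197 40/257 40/257 2400/50629 -1 -4 E
1 10/81 5/41 5/41 5/3321 0 -4 S
2 8/61 40/241 40/241 -512/14701 0 -5 W
3 20/89 4/17 4/17 -16/1513 -1 -5 N
4 40/197 40/257 40/257 2400/50629 -1 -4 E
5 10/81 5/41 5/41 5/3321 0 -4 S
6 8/61 40/241 40/241 -512/14701 0 -5 W
final -1 -5 N

n=0: pose=(-1,-4,E); sL=40/197, sR=40/257; mL=40/257, mR=2400/50629; mL+mR=40/197 → advance +1; mR−mL=-5480/50629 → turn -1·90°
n=1: pose=(0,-4,S); sL=10/81, sR=5/41; mL=5/41, mR=5/3321; mL+mR=10/81 → advance +1; mR−mL=-400/3321 → turn -1·90°
n=2: pose=(0,-5,W); sL=8/61, sR=40/241; mL=40/241, mR=-512/14701; mL+mR=8/61 → advance +1; mR−mL=-2952/14701 → turn -1·90°
n=3: pose=(-1,-5,N); sL=20/89, sR=4/17; mL=4/17, mR=-16/1513; mL+mR=20/89 → advance +1; mR−mL=-372/1513 → turn -1·90°
n=4: pose=(-1,-4,E); sL=40/197, sR=40/257; mL=40/257, mR=2400/50629; mL+mR=40/197 → advance +1; mR−mL=-5480/50629 → turn -1·90°
n=5: pose=(0,-4,S); sL=10/81, sR=5/41; mL=5/41, mR=5/3321; mL+mR=10/81 → advance +1; mR−mL=-400/3321 → turn -1·90°
n=6: pose=(0,-5,W); sL=8/61, sR=40/241; mL=40/241, mR=-512/14701; mL+mR=8/61 → advance +1; mR−mL=-2952/14701 → turn -1·90°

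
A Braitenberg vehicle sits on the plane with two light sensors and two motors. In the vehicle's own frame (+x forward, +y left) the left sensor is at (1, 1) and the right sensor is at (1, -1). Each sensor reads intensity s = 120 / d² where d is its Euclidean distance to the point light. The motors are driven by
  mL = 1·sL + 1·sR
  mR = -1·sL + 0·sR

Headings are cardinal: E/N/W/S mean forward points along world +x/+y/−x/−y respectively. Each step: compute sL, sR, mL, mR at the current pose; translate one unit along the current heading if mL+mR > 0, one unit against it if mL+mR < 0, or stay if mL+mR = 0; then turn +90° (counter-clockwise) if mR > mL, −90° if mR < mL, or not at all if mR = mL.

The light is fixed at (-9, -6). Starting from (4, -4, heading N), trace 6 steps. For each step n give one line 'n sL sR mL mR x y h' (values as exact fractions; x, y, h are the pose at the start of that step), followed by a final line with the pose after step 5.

0 40/51 24/41 2864/2091 -40/51 4 -4 N
1 30/53 3/5 309/265 -30/53 4 -3 E
2 120/229 120/173 48240/39617 -120/229 5 -3 S
3 12/17 60/89 2088/1513 -12/17 5 -4 W
4 40/51 24/41 2864/2091 -40/51 4 -4 N
5 30/53 3/5 309/265 -30/53 4 -3 E
final 5 -3 S

n=0: pose=(4,-4,N); sL=40/51, sR=24/41; mL=2864/2091, mR=-40/51; mL+mR=24/41 → advance +1; mR−mL=-4504/2091 → turn -1·90°
n=1: pose=(4,-3,E); sL=30/53, sR=3/5; mL=309/265, mR=-30/53; mL+mR=3/5 → advance +1; mR−mL=-459/265 → turn -1·90°
n=2: pose=(5,-3,S); sL=120/229, sR=120/173; mL=48240/39617, mR=-120/229; mL+mR=120/173 → advance +1; mR−mL=-69000/39617 → turn -1·90°
n=3: pose=(5,-4,W); sL=12/17, sR=60/89; mL=2088/1513, mR=-12/17; mL+mR=60/89 → advance +1; mR−mL=-3156/1513 → turn -1·90°
n=4: pose=(4,-4,N); sL=40/51, sR=24/41; mL=2864/2091, mR=-40/51; mL+mR=24/41 → advance +1; mR−mL=-4504/2091 → turn -1·90°
n=5: pose=(4,-3,E); sL=30/53, sR=3/5; mL=309/265, mR=-30/53; mL+mR=3/5 → advance +1; mR−mL=-459/265 → turn -1·90°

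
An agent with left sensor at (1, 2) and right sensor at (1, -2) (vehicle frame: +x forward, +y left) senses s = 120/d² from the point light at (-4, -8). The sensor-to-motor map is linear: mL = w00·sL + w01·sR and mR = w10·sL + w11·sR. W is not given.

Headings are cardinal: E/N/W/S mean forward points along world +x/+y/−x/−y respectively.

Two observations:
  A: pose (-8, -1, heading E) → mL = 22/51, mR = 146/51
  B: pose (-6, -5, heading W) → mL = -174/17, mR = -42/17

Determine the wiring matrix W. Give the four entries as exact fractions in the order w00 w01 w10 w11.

-1 1/2 -1/2 1

obs A: pose=(-8,-1,E) → sL=4/3, sR=60/17, mL=22/51, mR=146/51
obs B: pose=(-6,-5,W) → sL=12, sR=60/17, mL=-174/17, mR=-42/17
sensor matrix S = [[4/3, 60/17], [12, 60/17]]; det S = -640/17
solve [mL_A; mL_B] = S·[w00; w01] and [mR_A; mR_B] = S·[w10; w11]:
  w00 = -1, w01 = 1/2, w10 = -1/2, w11 = 1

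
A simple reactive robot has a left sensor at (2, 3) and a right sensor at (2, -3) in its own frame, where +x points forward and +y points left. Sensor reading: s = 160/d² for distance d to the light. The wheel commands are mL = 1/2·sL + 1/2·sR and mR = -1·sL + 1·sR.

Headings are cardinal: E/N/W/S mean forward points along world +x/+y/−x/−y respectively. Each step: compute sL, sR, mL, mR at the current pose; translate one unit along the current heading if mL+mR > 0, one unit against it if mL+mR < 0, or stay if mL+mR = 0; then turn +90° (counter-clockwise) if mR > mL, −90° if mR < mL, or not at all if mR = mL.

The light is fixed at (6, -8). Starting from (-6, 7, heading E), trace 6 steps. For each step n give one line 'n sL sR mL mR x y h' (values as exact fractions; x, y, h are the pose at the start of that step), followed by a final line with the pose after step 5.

0 20/53 40/61 1670/3233 900/3233 -6 7 E
1 160/233 32/73 9568/17009 -4224/17009 -5 7 S
2 16/29 80/229 2992/6641 -1344/6641 -5 6 W
3 160/481 160/337 65440/162097 23040/162097 -6 6 N
4 20/53 40/61 1670/3233 900/3233 -6 7 E
5 160/233 32/73 9568/17009 -4224/17009 -5 7 S
final -5 6 W

n=0: pose=(-6,7,E); sL=20/53, sR=40/61; mL=1670/3233, mR=900/3233; mL+mR=2570/3233 → advance +1; mR−mL=-770/3233 → turn -1·90°
n=1: pose=(-5,7,S); sL=160/233, sR=32/73; mL=9568/17009, mR=-4224/17009; mL+mR=5344/17009 → advance +1; mR−mL=-13792/17009 → turn -1·90°
n=2: pose=(-5,6,W); sL=16/29, sR=80/229; mL=2992/6641, mR=-1344/6641; mL+mR=1648/6641 → advance +1; mR−mL=-4336/6641 → turn -1·90°
n=3: pose=(-6,6,N); sL=160/481, sR=160/337; mL=65440/162097, mR=23040/162097; mL+mR=88480/162097 → advance +1; mR−mL=-42400/162097 → turn -1·90°
n=4: pose=(-6,7,E); sL=20/53, sR=40/61; mL=1670/3233, mR=900/3233; mL+mR=2570/3233 → advance +1; mR−mL=-770/3233 → turn -1·90°
n=5: pose=(-5,7,S); sL=160/233, sR=32/73; mL=9568/17009, mR=-4224/17009; mL+mR=5344/17009 → advance +1; mR−mL=-13792/17009 → turn -1·90°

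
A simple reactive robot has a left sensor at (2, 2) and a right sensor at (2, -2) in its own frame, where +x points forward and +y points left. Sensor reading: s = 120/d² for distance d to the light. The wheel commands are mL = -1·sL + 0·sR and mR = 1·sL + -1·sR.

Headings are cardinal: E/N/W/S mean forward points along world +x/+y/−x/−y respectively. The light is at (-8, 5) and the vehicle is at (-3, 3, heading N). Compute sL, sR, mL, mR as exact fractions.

40/3 120/49 -40/3 1600/147

left sensor world pos  = (-5, 5); dL² = 9
right sensor world pos = (-1, 5); dR² = 49
sL = 120/9 = 40/3
sR = 120/49 = 120/49
mL = -1·sL + 0·sR = -40/3
mR = 1·sL + -1·sR = 1600/147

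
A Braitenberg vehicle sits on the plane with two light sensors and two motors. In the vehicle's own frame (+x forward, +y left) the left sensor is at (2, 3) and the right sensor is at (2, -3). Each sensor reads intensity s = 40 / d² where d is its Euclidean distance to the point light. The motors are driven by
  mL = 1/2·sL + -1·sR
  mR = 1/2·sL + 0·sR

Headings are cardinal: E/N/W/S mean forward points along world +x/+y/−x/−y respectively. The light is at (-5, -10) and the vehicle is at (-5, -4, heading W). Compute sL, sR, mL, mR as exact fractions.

left sensor world pos  = (-7, -7); dL² = 13
right sensor world pos = (-7, -1); dR² = 85
sL = 40/13 = 40/13
sR = 40/85 = 8/17
mL = 1/2·sL + -1·sR = 236/221
mR = 1/2·sL + 0·sR = 20/13

40/13 8/17 236/221 20/13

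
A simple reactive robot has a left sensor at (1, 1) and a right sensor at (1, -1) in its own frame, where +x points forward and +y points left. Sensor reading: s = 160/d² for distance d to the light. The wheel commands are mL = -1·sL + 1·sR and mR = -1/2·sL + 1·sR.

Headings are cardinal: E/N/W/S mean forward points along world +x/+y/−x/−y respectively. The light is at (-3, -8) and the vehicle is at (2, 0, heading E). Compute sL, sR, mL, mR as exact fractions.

160/117 32/17 1024/1989 2384/1989

left sensor world pos  = (3, 1); dL² = 117
right sensor world pos = (3, -1); dR² = 85
sL = 160/117 = 160/117
sR = 160/85 = 32/17
mL = -1·sL + 1·sR = 1024/1989
mR = -1/2·sL + 1·sR = 2384/1989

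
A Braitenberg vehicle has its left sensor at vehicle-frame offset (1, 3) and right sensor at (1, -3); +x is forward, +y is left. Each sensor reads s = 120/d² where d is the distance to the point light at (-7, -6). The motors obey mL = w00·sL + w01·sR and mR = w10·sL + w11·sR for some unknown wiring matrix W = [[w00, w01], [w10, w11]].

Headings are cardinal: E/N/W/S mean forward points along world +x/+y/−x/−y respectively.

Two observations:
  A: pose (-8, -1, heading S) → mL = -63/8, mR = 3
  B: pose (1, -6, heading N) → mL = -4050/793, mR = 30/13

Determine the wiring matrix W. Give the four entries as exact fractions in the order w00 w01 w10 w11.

obs A: pose=(-8,-1,S) → sL=6, sR=15/4, mL=-63/8, mR=3
obs B: pose=(1,-6,N) → sL=60/13, sR=60/61, mL=-4050/793, mR=30/13
sensor matrix S = [[6, 15/4], [60/13, 60/61]]; det S = -9045/793
solve [mL_A; mL_B] = S·[w00; w01] and [mR_A; mR_B] = S·[w10; w11]:
  w00 = -1, w01 = -1/2, w10 = 1/2, w11 = 0

-1 -1/2 1/2 0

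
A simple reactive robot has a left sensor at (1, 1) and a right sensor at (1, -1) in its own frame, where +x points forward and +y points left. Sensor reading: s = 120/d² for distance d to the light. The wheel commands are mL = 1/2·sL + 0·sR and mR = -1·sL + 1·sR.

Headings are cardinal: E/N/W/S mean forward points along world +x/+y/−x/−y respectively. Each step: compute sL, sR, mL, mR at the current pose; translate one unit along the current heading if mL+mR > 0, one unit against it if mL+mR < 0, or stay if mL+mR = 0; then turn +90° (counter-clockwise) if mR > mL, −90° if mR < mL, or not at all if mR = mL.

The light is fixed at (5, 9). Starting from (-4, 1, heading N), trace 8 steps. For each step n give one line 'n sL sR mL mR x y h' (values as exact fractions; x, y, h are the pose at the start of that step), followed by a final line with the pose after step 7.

n=0: pose=(-4,1,N); sL=120/149, sR=120/113; mL=60/149, mR=4320/16837; mL+mR=11100/16837 → advance +1; mR−mL=-2460/16837 → turn -1·90°
n=1: pose=(-4,2,E); sL=6/5, sR=15/16; mL=3/5, mR=-21/80; mL+mR=27/80 → advance +1; mR−mL=-69/80 → turn -1·90°
n=2: pose=(-3,2,S); sL=120/113, sR=24/29; mL=60/113, mR=-768/3277; mL+mR=972/3277 → advance +1; mR−mL=-2508/3277 → turn -1·90°
n=3: pose=(-3,1,W); sL=20/27, sR=12/13; mL=10/27, mR=64/351; mL+mR=194/351 → advance +1; mR−mL=-22/117 → turn -1·90°
n=4: pose=(-4,1,N); sL=120/149, sR=120/113; mL=60/149, mR=4320/16837; mL+mR=11100/16837 → advance +1; mR−mL=-2460/16837 → turn -1·90°
n=5: pose=(-4,2,E); sL=6/5, sR=15/16; mL=3/5, mR=-21/80; mL+mR=27/80 → advance +1; mR−mL=-69/80 → turn -1·90°
n=6: pose=(-3,2,S); sL=120/113, sR=24/29; mL=60/113, mR=-768/3277; mL+mR=972/3277 → advance +1; mR−mL=-2508/3277 → turn -1·90°
n=7: pose=(-3,1,W); sL=20/27, sR=12/13; mL=10/27, mR=64/351; mL+mR=194/351 → advance +1; mR−mL=-22/117 → turn -1·90°

0 120/149 120/113 60/149 4320/16837 -4 1 N
1 6/5 15/16 3/5 -21/80 -4 2 E
2 120/113 24/29 60/113 -768/3277 -3 2 S
3 20/27 12/13 10/27 64/351 -3 1 W
4 120/149 120/113 60/149 4320/16837 -4 1 N
5 6/5 15/16 3/5 -21/80 -4 2 E
6 120/113 24/29 60/113 -768/3277 -3 2 S
7 20/27 12/13 10/27 64/351 -3 1 W
final -4 1 N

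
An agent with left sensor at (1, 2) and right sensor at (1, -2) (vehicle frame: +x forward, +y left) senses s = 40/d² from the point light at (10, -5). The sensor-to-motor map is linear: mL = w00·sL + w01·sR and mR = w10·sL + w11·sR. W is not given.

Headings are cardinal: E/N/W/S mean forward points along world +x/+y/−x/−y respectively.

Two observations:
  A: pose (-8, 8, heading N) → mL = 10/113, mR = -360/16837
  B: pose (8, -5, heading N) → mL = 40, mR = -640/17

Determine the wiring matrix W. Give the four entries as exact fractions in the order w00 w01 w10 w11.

0 1 1 -1

obs A: pose=(-8,8,N) → sL=10/149, sR=10/113, mL=10/113, mR=-360/16837
obs B: pose=(8,-5,N) → sL=40/17, sR=40, mL=40, mR=-640/17
sensor matrix S = [[10/149, 10/113], [40/17, 40]]; det S = 708800/286229
solve [mL_A; mL_B] = S·[w00; w01] and [mR_A; mR_B] = S·[w10; w11]:
  w00 = 0, w01 = 1, w10 = 1, w11 = -1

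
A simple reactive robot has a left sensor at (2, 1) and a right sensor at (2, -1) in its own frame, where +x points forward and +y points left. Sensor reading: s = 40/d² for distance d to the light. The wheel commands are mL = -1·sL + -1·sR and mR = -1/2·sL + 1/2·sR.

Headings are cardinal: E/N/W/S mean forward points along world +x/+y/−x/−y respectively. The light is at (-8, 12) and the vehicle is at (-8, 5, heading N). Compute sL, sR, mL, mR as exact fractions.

20/13 20/13 -40/13 0

left sensor world pos  = (-9, 7); dL² = 26
right sensor world pos = (-7, 7); dR² = 26
sL = 40/26 = 20/13
sR = 40/26 = 20/13
mL = -1·sL + -1·sR = -40/13
mR = -1/2·sL + 1/2·sR = 0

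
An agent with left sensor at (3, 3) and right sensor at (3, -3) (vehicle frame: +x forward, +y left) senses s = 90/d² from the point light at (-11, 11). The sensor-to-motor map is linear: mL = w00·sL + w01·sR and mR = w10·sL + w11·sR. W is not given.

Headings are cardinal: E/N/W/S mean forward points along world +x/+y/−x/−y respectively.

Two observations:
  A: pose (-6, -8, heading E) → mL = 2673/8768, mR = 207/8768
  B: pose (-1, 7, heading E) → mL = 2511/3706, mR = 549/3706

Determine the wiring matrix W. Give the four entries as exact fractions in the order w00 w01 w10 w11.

1/2 1 -1/2 1

obs A: pose=(-6,-8,E) → sL=9/32, sR=45/274, mL=2673/8768, mR=207/8768
obs B: pose=(-1,7,E) → sL=9/17, sR=45/109, mL=2511/3706, mR=549/3706
sensor matrix S = [[9/32, 45/274], [9/17, 45/109]]; det S = 236925/8123552
solve [mL_A; mL_B] = S·[w00; w01] and [mR_A; mR_B] = S·[w10; w11]:
  w00 = 1/2, w01 = 1, w10 = -1/2, w11 = 1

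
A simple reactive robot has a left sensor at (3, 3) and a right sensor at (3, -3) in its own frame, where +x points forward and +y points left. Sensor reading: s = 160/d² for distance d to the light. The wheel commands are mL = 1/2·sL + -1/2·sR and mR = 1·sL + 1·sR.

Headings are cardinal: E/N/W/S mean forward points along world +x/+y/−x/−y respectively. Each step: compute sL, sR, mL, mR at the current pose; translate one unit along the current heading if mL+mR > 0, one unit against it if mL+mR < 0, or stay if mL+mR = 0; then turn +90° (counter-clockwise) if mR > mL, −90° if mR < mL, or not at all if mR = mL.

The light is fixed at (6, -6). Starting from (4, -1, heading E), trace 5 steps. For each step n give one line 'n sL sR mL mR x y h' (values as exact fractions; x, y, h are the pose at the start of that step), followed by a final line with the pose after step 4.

0 32/13 32 -192/13 448/13 4 -1 E
1 2 40/17 -3/17 74/17 5 -1 N
2 32/5 160/97 1152/485 3904/485 5 0 W
3 16 80/17 96/17 352/17 4 0 S
4 32/13 32 -192/13 448/13 4 -1 E
final 5 -1 N

n=0: pose=(4,-1,E); sL=32/13, sR=32; mL=-192/13, mR=448/13; mL+mR=256/13 → advance +1; mR−mL=640/13 → turn +1·90°
n=1: pose=(5,-1,N); sL=2, sR=40/17; mL=-3/17, mR=74/17; mL+mR=71/17 → advance +1; mR−mL=77/17 → turn +1·90°
n=2: pose=(5,0,W); sL=32/5, sR=160/97; mL=1152/485, mR=3904/485; mL+mR=5056/485 → advance +1; mR−mL=2752/485 → turn +1·90°
n=3: pose=(4,0,S); sL=16, sR=80/17; mL=96/17, mR=352/17; mL+mR=448/17 → advance +1; mR−mL=256/17 → turn +1·90°
n=4: pose=(4,-1,E); sL=32/13, sR=32; mL=-192/13, mR=448/13; mL+mR=256/13 → advance +1; mR−mL=640/13 → turn +1·90°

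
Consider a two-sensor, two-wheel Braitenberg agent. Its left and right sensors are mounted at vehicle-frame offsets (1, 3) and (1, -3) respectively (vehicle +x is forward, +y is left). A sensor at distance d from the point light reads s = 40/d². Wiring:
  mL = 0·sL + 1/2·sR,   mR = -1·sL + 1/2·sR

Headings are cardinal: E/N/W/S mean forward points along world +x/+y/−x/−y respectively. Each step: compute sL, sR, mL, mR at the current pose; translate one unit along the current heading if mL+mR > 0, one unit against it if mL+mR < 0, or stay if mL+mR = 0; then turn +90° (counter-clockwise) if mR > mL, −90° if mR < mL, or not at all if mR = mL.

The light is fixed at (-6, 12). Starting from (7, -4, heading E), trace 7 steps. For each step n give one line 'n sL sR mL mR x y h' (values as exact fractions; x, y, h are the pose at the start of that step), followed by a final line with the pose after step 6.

n=0: pose=(7,-4,E); sL=8/73, sR=40/557; mL=20/557, mR=-2996/40661; mL+mR=-1536/40661 → advance -1; mR−mL=-8/73 → turn -1·90°
n=1: pose=(6,-4,S); sL=20/257, sR=4/37; mL=2/37, mR=-226/9509; mL+mR=288/9509 → advance +1; mR−mL=-20/257 → turn -1·90°
n=2: pose=(6,-5,W); sL=40/521, sR=40/317; mL=20/317, mR=-2260/165157; mL+mR=8160/165157 → advance +1; mR−mL=-40/521 → turn -1·90°
n=3: pose=(5,-5,N); sL=1/8, sR=10/113; mL=5/113, mR=-73/904; mL+mR=-33/904 → advance -1; mR−mL=-1/8 → turn -1·90°
n=4: pose=(5,-6,E); sL=40/369, sR=8/117; mL=4/117, mR=-356/4797; mL+mR=-64/1599 → advance -1; mR−mL=-40/369 → turn -1·90°
n=5: pose=(4,-6,S); sL=4/53, sR=4/41; mL=2/41, mR=-58/2173; mL+mR=48/2173 → advance +1; mR−mL=-4/53 → turn -1·90°
n=6: pose=(4,-7,W); sL=8/113, sR=40/337; mL=20/337, mR=-436/38081; mL+mR=1824/38081 → advance +1; mR−mL=-8/113 → turn -1·90°

0 8/73 40/557 20/557 -2996/40661 7 -4 E
1 20/257 4/37 2/37 -226/9509 6 -4 S
2 40/521 40/317 20/317 -2260/165157 6 -5 W
3 1/8 10/113 5/113 -73/904 5 -5 N
4 40/369 8/117 4/117 -356/4797 5 -6 E
5 4/53 4/41 2/41 -58/2173 4 -6 S
6 8/113 40/337 20/337 -436/38081 4 -7 W
final 3 -7 N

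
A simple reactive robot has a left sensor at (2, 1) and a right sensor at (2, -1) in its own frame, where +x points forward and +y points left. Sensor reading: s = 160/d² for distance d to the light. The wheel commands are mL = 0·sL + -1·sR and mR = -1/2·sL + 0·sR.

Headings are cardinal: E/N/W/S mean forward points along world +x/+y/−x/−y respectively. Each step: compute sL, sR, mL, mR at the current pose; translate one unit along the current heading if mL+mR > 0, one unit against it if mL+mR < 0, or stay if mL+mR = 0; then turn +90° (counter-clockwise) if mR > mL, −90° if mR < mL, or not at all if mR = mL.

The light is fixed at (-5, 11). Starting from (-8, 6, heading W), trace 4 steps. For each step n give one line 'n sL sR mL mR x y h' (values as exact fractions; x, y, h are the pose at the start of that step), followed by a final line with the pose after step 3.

n=0: pose=(-8,6,W); sL=160/61, sR=160/41; mL=-160/41, mR=-80/61; mL+mR=-13040/2501 → advance -1; mR−mL=6480/2501 → turn +1·90°
n=1: pose=(-7,6,S); sL=16/5, sR=80/29; mL=-80/29, mR=-8/5; mL+mR=-632/145 → advance -1; mR−mL=168/145 → turn +1·90°
n=2: pose=(-7,7,E); sL=160/9, sR=32/5; mL=-32/5, mR=-80/9; mL+mR=-688/45 → advance -1; mR−mL=-112/45 → turn -1·90°
n=3: pose=(-8,7,S); sL=4, sR=40/13; mL=-40/13, mR=-2; mL+mR=-66/13 → advance -1; mR−mL=14/13 → turn +1·90°

0 160/61 160/41 -160/41 -80/61 -8 6 W
1 16/5 80/29 -80/29 -8/5 -7 6 S
2 160/9 32/5 -32/5 -80/9 -7 7 E
3 4 40/13 -40/13 -2 -8 7 S
final -8 8 E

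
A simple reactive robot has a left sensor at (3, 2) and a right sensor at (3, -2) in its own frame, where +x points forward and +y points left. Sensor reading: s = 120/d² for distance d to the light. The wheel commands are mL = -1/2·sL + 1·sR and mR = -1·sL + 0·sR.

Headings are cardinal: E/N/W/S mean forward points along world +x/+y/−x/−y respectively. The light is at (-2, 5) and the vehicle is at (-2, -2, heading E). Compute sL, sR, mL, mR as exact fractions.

left sensor world pos  = (1, 0); dL² = 34
right sensor world pos = (1, -4); dR² = 90
sL = 120/34 = 60/17
sR = 120/90 = 4/3
mL = -1/2·sL + 1·sR = -22/51
mR = -1·sL + 0·sR = -60/17

60/17 4/3 -22/51 -60/17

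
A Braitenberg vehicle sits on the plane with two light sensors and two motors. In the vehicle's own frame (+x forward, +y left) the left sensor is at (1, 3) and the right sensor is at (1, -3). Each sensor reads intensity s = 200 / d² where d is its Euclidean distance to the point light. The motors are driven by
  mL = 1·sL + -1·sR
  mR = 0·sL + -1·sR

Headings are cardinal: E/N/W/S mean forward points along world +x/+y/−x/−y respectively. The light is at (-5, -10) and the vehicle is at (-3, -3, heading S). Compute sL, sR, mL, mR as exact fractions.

200/61 200/37 -4800/2257 -200/37

left sensor world pos  = (0, -4); dL² = 61
right sensor world pos = (-6, -4); dR² = 37
sL = 200/61 = 200/61
sR = 200/37 = 200/37
mL = 1·sL + -1·sR = -4800/2257
mR = 0·sL + -1·sR = -200/37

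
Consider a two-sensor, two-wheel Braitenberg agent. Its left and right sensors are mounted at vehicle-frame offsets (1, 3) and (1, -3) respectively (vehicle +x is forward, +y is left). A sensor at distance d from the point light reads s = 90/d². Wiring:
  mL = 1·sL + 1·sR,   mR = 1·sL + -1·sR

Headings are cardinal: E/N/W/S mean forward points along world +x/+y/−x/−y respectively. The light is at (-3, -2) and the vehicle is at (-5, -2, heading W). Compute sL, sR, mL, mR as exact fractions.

left sensor world pos  = (-6, -5); dL² = 18
right sensor world pos = (-6, 1); dR² = 18
sL = 90/18 = 5
sR = 90/18 = 5
mL = 1·sL + 1·sR = 10
mR = 1·sL + -1·sR = 0

5 5 10 0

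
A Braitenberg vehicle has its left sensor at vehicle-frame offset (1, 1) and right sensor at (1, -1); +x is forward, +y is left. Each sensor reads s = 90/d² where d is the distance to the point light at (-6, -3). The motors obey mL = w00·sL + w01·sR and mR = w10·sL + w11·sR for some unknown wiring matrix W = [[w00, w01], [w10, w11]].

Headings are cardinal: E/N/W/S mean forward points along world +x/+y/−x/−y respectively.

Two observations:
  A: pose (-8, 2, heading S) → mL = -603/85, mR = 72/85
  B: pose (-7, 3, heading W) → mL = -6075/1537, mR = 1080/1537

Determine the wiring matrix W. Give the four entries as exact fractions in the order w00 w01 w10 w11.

obs A: pose=(-8,2,S) → sL=90/17, sR=18/5, mL=-603/85, mR=72/85
obs B: pose=(-7,3,W) → sL=90/29, sR=90/53, mL=-6075/1537, mR=1080/1537
sensor matrix S = [[90/17, 18/5], [90/29, 90/53]]; det S = -57024/26129
solve [mL_A; mL_B] = S·[w00; w01] and [mR_A; mR_B] = S·[w10; w11]:
  w00 = -1, w01 = -1/2, w10 = 1/2, w11 = -1/2

-1 -1/2 1/2 -1/2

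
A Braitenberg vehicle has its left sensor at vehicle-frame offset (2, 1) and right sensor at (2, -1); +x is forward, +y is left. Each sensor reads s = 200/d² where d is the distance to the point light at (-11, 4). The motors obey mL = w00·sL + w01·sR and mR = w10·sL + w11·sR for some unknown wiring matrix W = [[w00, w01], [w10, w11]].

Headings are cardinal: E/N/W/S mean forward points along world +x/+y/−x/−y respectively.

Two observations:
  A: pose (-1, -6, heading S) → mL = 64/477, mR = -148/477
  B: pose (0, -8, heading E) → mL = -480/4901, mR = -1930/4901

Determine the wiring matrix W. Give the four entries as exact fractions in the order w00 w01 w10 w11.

-1 1 -1 1/2

obs A: pose=(-1,-6,S) → sL=40/53, sR=8/9, mL=64/477, mR=-148/477
obs B: pose=(0,-8,E) → sL=20/29, sR=100/169, mL=-480/4901, mR=-1930/4901
sensor matrix S = [[40/53, 8/9], [20/29, 100/169]]; det S = -389120/2337777
solve [mL_A; mL_B] = S·[w00; w01] and [mR_A; mR_B] = S·[w10; w11]:
  w00 = -1, w01 = 1, w10 = -1, w11 = 1/2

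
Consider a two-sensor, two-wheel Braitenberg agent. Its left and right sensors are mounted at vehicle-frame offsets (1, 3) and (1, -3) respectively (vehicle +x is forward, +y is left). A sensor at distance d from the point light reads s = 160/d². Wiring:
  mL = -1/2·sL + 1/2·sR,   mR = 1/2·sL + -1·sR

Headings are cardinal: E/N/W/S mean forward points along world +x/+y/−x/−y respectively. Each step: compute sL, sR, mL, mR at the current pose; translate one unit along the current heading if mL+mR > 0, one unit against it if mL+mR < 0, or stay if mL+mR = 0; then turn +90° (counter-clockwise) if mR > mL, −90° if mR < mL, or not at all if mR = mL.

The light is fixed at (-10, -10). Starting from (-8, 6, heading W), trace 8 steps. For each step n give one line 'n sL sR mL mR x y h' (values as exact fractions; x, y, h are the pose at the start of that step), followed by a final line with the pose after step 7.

n=0: pose=(-8,6,W); sL=16/17, sR=80/181; mL=-768/3077, mR=88/3077; mL+mR=-40/181 → advance -1; mR−mL=856/3077 → turn +1·90°
n=1: pose=(-7,6,S); sL=160/261, sR=32/45; mL=64/1305, mR=-176/435; mL+mR=-16/45 → advance -1; mR−mL=-592/1305 → turn -1·90°
n=2: pose=(-7,7,W); sL=4/5, sR=40/101; mL=-102/505, mR=2/505; mL+mR=-20/101 → advance -1; mR−mL=104/505 → turn +1·90°
n=3: pose=(-6,7,S); sL=32/61, sR=160/257; mL=768/15677, mR=-5648/15677; mL+mR=-80/257 → advance -1; mR−mL=-6416/15677 → turn -1·90°
n=4: pose=(-6,8,W); sL=80/117, sR=16/45; mL=-32/195, mR=-8/585; mL+mR=-8/45 → advance -1; mR−mL=88/585 → turn +1·90°
n=5: pose=(-5,8,S); sL=160/353, sR=160/293; mL=4800/103429, mR=-33040/103429; mL+mR=-80/293 → advance -1; mR−mL=-37840/103429 → turn -1·90°
n=6: pose=(-5,9,W); sL=10/17, sR=8/25; mL=-57/425, mR=-11/425; mL+mR=-4/25 → advance -1; mR−mL=46/425 → turn +1·90°
n=7: pose=(-4,9,S); sL=32/81, sR=160/333; mL=128/2997, mR=-848/2997; mL+mR=-80/333 → advance -1; mR−mL=-976/2997 → turn -1·90°

0 16/17 80/181 -768/3077 88/3077 -8 6 W
1 160/261 32/45 64/1305 -176/435 -7 6 S
2 4/5 40/101 -102/505 2/505 -7 7 W
3 32/61 160/257 768/15677 -5648/15677 -6 7 S
4 80/117 16/45 -32/195 -8/585 -6 8 W
5 160/353 160/293 4800/103429 -33040/103429 -5 8 S
6 10/17 8/25 -57/425 -11/425 -5 9 W
7 32/81 160/333 128/2997 -848/2997 -4 9 S
final -4 10 W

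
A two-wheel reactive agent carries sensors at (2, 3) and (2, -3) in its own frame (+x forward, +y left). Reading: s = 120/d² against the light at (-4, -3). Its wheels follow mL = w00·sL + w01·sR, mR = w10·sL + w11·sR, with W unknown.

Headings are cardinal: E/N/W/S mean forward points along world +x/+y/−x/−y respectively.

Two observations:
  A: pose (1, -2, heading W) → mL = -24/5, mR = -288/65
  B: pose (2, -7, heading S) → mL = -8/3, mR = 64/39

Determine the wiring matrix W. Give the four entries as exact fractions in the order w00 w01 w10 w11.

obs A: pose=(1,-2,W) → sL=120/13, sR=24/5, mL=-24/5, mR=-288/65
obs B: pose=(2,-7,S) → sL=40/39, sR=8/3, mL=-8/3, mR=64/39
sensor matrix S = [[120/13, 24/5], [40/39, 8/3]]; det S = 256/13
solve [mL_A; mL_B] = S·[w00; w01] and [mR_A; mR_B] = S·[w10; w11]:
  w00 = 0, w01 = -1, w10 = -1, w11 = 1

0 -1 -1 1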